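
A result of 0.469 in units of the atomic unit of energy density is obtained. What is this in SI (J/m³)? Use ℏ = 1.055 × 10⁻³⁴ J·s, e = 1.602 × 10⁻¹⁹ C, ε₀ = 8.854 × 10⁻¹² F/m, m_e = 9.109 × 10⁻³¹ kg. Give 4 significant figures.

One atomic unit of energy density: u_au = E_h/a₀³ = m_e⁴e¹⁰/((4πε₀)⁵ℏ⁸) = 2.929 × 10¹³ J/m³.
0.469 × 2.929 × 10¹³ J/m³ = 1.374 × 10¹³ J/m³

1.374 × 10¹³ J/m³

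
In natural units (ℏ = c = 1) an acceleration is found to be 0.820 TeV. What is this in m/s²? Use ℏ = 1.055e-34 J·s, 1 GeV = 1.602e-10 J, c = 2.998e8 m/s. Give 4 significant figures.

Acceleration is [L]/[T]² = c·[E]/ℏ.
1 GeV → c/ℏ × (1 GeV in J) = 4.552e32 m/s².
Convert the energy scale: 0.820 TeV = 820 GeV.
Result: 820 × 4.552e32 = 3.733e35 m/s².

3.733e35 m/s²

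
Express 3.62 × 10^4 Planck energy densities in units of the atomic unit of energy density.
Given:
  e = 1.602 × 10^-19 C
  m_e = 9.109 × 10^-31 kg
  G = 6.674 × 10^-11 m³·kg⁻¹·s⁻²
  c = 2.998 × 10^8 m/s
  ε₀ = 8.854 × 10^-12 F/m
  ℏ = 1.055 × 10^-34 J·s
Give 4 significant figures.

5.725 × 10^104

Planck energy density: u_P = c⁷/(ℏG²) = 4.632 × 10^113 J/m³
atomic unit of energy density: u_au = E_h/a₀³ = m_e⁴e¹⁰/((4πε₀)⁵ℏ⁸) = 2.929 × 10^13 J/m³
3.62 × 10^4 × 4.632 × 10^113 / 2.929 × 10^13 = 5.725 × 10^104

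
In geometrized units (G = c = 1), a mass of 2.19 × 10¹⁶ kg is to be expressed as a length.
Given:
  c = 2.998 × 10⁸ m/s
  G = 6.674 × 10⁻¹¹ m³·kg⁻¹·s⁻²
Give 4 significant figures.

In G = c = 1 units mass has dimensions of length; the conversion factor is G/c².
2.19 × 10¹⁶ kg × (G/c²) = 1.626 × 10⁻¹¹ m

1.626 × 10⁻¹¹ m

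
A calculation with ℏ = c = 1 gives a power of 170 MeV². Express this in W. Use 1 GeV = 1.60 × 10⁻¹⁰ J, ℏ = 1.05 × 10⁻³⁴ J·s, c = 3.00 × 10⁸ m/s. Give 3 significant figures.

4.14 × 10¹⁰ W

Power is [E]/[T] = [E]²/ℏ.
1 GeV² → 1/ℏ × (1 GeV in J)² = 2.44 × 10¹⁴ W.
Convert the energy scale: 170 MeV² = 1.70 × 10⁻⁴ GeV².
Result: 1.70 × 10⁻⁴ × 2.44 × 10¹⁴ = 4.14 × 10¹⁰ W.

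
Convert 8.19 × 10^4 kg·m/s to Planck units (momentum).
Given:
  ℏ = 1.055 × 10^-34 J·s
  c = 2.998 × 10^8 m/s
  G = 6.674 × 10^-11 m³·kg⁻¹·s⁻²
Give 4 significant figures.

1.255 × 10^4

Planck momentum: p_P = √(ℏc³/G) = 6.527 kg·m/s.
8.19 × 10^4 / 6.527 = 1.255 × 10^4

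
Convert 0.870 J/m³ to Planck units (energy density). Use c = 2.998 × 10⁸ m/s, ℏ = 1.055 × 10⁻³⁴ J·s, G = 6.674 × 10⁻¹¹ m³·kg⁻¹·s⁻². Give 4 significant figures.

Planck energy density: u_P = c⁷/(ℏG²) = 4.632 × 10¹¹³ J/m³.
0.870 / 4.632 × 10¹¹³ = 1.878 × 10⁻¹¹⁴

1.878 × 10⁻¹¹⁴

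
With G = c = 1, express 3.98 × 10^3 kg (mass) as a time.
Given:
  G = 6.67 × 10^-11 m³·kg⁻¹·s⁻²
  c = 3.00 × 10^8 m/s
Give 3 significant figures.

Mass → time via G/c³.
3.98 × 10^3 kg × (G/c³) = 9.83 × 10^-33 s

9.83 × 10^-33 s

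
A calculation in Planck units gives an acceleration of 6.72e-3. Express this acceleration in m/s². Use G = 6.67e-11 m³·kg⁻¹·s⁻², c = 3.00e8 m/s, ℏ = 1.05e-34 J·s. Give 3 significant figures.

One Planck acceleration: a_P = √(c⁷/(ℏG)) = 5.59e51 m/s².
6.72e-3 × 5.59e51 m/s² = 3.76e49 m/s²

3.76e49 m/s²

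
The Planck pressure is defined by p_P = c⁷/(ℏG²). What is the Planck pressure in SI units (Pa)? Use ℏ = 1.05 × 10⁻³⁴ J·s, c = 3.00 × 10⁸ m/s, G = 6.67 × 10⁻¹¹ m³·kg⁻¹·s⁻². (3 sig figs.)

4.68 × 10¹¹³ Pa

p_P = c⁷/(ℏG²)
  = 2.19 × 10⁵⁹ / 4.67 × 10⁻⁵⁵
  = 4.68 × 10¹¹³ Pa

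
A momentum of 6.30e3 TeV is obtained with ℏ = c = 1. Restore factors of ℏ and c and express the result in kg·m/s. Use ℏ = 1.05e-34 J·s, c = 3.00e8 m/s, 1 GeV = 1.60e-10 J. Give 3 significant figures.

Momentum is [E]/c; divide by c.
1 GeV → 1/c × (1 GeV in J) = 5.33e-19 kg·m/s.
Convert the energy scale: 6.30e3 TeV = 6.30e6 GeV.
Result: 6.30e6 × 5.33e-19 = 3.36e-12 kg·m/s.

3.36e-12 kg·m/s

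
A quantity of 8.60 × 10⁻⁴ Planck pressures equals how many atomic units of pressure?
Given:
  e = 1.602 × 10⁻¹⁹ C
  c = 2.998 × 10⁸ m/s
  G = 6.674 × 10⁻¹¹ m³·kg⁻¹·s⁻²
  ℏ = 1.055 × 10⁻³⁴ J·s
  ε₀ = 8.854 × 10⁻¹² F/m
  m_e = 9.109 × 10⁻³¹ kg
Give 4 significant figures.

Planck pressure: p_P = c⁷/(ℏG²) = 4.632 × 10¹¹³ Pa
atomic unit of pressure: P_au = E_h/a₀³ = m_e⁴e¹⁰/((4πε₀)⁵ℏ⁸) = 2.929 × 10¹³ Pa
8.60 × 10⁻⁴ × 4.632 × 10¹¹³ / 2.929 × 10¹³ = 1.360 × 10⁹⁷

1.360 × 10⁹⁷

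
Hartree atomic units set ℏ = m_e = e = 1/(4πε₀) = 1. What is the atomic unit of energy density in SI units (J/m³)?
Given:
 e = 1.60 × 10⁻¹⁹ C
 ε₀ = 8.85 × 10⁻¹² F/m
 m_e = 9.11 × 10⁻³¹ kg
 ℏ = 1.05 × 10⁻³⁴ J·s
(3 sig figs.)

From ℏ = m_e = e = 1/(4πε₀) = 1 the energy density scale is u_au = E_h/a₀³ = m_e⁴e¹⁰/((4πε₀)⁵ℏ⁸).
E_h = 4.38 × 10⁻¹⁸ J
a₀ = 5.26 × 10⁻¹¹ m
E_h/a₀³ = 3.01 × 10¹³ J/m³

3.01 × 10¹³ J/m³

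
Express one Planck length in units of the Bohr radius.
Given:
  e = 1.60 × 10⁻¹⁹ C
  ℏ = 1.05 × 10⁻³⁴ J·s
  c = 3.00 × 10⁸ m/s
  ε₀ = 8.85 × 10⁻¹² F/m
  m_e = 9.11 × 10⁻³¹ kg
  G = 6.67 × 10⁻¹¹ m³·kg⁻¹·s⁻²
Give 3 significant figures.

Planck length: ℓ_P = √(ℏG/c³) = 1.61 × 10⁻³⁵ m
Bohr radius: a₀ = 4πε₀ℏ²/(m_e e²) = 5.26 × 10⁻¹¹ m
ratio = 1.61 × 10⁻³⁵ / 5.26 × 10⁻¹¹ = 3.06 × 10⁻²⁵

3.06 × 10⁻²⁵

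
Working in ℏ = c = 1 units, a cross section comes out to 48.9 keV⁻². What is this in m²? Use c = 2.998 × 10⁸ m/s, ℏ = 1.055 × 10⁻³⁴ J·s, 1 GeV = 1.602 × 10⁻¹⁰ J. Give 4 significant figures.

Area is [L]² = [E]⁻²·(ℏc)²; restore (ℏc)².
1 GeV⁻² → (ℏc)² × (1 GeV in J)⁻² = 3.898 × 10⁻³² m².
Convert the energy scale: 48.9 keV⁻² = 4.89 × 10¹³ GeV⁻².
Result: 4.89 × 10¹³ × 3.898 × 10⁻³² = 1.906 × 10⁻¹⁸ m².

1.906 × 10⁻¹⁸ m²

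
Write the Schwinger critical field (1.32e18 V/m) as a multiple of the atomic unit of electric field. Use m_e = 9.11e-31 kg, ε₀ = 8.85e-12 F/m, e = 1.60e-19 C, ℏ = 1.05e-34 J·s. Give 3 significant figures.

2.54e6

atomic unit of electric field: E_au = E_h/(e a₀) = m_e²e⁵/((4πε₀)³ℏ⁴) = 5.20e11 V/m.
1.32e18 / 5.20e11 = 2.54e6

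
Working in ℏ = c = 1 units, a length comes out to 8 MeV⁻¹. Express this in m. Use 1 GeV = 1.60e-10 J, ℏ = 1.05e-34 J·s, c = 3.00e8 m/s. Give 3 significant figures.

A length is [E]⁻¹ in ℏ=c=1; restore one factor of ℏc.
1 GeV⁻¹ → ℏc × (1 GeV in J)⁻¹ = 1.97e-16 m.
Convert the energy scale: 8 MeV⁻¹ = 8.00e3 GeV⁻¹.
Result: 8.00e3 × 1.97e-16 = 1.58e-12 m.

1.58e-12 m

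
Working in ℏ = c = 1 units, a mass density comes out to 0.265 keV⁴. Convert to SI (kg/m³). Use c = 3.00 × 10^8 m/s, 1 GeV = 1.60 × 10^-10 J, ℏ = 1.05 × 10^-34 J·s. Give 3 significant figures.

6.17 × 10^-5 kg/m³

Mass density is [E]/(c²[L]³) = [E]⁴/(ℏ³c⁵).
1 GeV⁴ → 1/(ℏ³c⁵) × (1 GeV in J)⁴ = 2.33 × 10^20 kg/m³.
Convert the energy scale: 0.265 keV⁴ = 2.65 × 10^-25 GeV⁴.
Result: 2.65 × 10^-25 × 2.33 × 10^20 = 6.17 × 10^-5 kg/m³.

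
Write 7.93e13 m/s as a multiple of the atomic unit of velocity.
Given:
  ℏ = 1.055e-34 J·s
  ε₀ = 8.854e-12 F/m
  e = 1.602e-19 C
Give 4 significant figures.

atomic unit of velocity: v_au = e²/(4πε₀ℏ) = 2.186e6 m/s.
7.93e13 / 2.186e6 = 3.627e7

3.627e7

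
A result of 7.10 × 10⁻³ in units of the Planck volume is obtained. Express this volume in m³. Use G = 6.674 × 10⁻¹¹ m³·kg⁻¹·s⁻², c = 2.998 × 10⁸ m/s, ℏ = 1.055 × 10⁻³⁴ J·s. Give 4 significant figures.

2.999 × 10⁻¹⁰⁷ m³

One Planck volume: V_P = (ℏG/c³)^(3/2) = 4.224 × 10⁻¹⁰⁵ m³.
7.10 × 10⁻³ × 4.224 × 10⁻¹⁰⁵ m³ = 2.999 × 10⁻¹⁰⁷ m³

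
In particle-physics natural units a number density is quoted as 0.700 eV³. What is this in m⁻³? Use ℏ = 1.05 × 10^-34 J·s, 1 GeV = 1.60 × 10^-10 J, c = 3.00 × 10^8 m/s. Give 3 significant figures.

9.17 × 10^19 m⁻³

Number density is [L]⁻³ = [E]³/(ℏc)³.
1 GeV³ → 1/(ℏc)³ × (1 GeV in J)³ = 1.31 × 10^47 m⁻³.
Convert the energy scale: 0.700 eV³ = 7.00 × 10^-28 GeV³.
Result: 7.00 × 10^-28 × 1.31 × 10^47 = 9.17 × 10^19 m⁻³.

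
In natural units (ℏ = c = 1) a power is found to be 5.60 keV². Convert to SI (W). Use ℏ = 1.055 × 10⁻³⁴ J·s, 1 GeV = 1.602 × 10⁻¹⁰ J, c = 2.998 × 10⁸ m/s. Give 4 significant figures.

Power is [E]/[T] = [E]²/ℏ.
1 GeV² → 1/ℏ × (1 GeV in J)² = 2.433 × 10¹⁴ W.
Convert the energy scale: 5.60 keV² = 5.60 × 10⁻¹² GeV².
Result: 5.60 × 10⁻¹² × 2.433 × 10¹⁴ = 1.362 × 10³ W.

1.362 × 10³ W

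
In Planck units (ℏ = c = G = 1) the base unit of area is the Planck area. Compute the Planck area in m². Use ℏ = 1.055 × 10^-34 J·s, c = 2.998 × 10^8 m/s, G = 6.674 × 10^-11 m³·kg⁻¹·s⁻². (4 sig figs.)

2.613 × 10^-70 m²

A_P = ℏG/c³
  = 7.041 × 10^-45 / 2.695 × 10^25
  = 2.613 × 10^-70 m²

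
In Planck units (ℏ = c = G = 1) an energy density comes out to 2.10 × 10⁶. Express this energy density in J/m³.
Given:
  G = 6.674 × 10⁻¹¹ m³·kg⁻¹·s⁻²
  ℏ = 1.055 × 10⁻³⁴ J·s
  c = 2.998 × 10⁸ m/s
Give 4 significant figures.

9.728 × 10¹¹⁹ J/m³

One Planck energy density: u_P = c⁷/(ℏG²) = 4.632 × 10¹¹³ J/m³.
2.10 × 10⁶ × 4.632 × 10¹¹³ J/m³ = 9.728 × 10¹¹⁹ J/m³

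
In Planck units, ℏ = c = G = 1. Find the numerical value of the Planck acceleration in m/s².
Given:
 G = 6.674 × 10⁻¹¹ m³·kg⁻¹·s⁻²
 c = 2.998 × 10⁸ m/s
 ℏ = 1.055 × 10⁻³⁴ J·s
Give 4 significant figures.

From ℏ = c = G = 1 the acceleration scale is a_P = √(c⁷/(ℏG)).
  = √(3.092 × 10¹⁰³)
  = 5.560 × 10⁵¹ m/s²

5.560 × 10⁵¹ m/s²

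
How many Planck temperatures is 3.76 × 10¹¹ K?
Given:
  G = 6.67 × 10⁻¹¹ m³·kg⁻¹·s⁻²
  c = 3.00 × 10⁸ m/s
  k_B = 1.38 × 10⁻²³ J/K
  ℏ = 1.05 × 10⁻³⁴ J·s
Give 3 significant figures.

2.65 × 10⁻²¹

Planck temperature: T_P = √(ℏc⁵/G) / k_B = 1.42 × 10³² K.
3.76 × 10¹¹ / 1.42 × 10³² = 2.65 × 10⁻²¹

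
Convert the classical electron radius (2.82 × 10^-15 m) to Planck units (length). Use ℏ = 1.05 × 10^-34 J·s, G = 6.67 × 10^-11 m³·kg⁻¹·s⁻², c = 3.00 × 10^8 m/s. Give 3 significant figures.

Planck length: ℓ_P = √(ℏG/c³) = 1.61 × 10^-35 m.
2.82 × 10^-15 / 1.61 × 10^-35 = 1.75 × 10^20

1.75 × 10^20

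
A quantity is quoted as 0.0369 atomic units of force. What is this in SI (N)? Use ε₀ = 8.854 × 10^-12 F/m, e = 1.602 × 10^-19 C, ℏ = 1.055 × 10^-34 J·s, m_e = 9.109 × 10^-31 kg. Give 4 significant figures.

3.033 × 10^-9 N

One atomic unit of force: F_au = E_h/a₀ = m_e²e⁶/((4πε₀)³ℏ⁴) = 8.220 × 10^-8 N.
0.0369 × 8.220 × 10^-8 N = 3.033 × 10^-9 N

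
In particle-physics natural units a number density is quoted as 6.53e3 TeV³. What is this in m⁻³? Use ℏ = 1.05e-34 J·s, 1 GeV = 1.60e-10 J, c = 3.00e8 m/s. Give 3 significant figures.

Number density is [L]⁻³ = [E]³/(ℏc)³.
1 GeV³ → 1/(ℏc)³ × (1 GeV in J)³ = 1.31e47 m⁻³.
Convert the energy scale: 6.53e3 TeV³ = 6.53e12 GeV³.
Result: 6.53e12 × 1.31e47 = 8.56e59 m⁻³.

8.56e59 m⁻³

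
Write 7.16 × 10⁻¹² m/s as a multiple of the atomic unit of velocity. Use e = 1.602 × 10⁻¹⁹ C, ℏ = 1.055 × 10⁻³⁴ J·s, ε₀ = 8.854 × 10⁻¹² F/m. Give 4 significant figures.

3.275 × 10⁻¹⁸

atomic unit of velocity: v_au = e²/(4πε₀ℏ) = 2.186 × 10⁶ m/s.
7.16 × 10⁻¹² / 2.186 × 10⁶ = 3.275 × 10⁻¹⁸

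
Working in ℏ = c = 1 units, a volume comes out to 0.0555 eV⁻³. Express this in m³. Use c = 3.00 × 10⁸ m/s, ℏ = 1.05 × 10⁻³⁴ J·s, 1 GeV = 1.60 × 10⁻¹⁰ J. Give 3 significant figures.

Volume is [L]³ = [E]⁻³·(ℏc)³.
1 GeV⁻³ → (ℏc)³ × (1 GeV in J)⁻³ = 7.63 × 10⁻⁴⁸ m³.
Convert the energy scale: 0.0555 eV⁻³ = 5.55 × 10²⁵ GeV⁻³.
Result: 5.55 × 10²⁵ × 7.63 × 10⁻⁴⁸ = 4.24 × 10⁻²² m³.

4.24 × 10⁻²² m³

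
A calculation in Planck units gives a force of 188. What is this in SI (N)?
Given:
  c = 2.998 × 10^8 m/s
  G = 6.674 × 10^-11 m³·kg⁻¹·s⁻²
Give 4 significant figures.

2.276 × 10^46 N

One Planck force: F_P = c⁴/G = 1.210 × 10^44 N.
188 × 1.210 × 10^44 N = 2.276 × 10^46 N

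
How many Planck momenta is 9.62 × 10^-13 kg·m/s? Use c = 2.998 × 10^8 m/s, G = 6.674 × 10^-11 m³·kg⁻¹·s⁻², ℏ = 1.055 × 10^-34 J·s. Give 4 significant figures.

Planck momentum: p_P = √(ℏc³/G) = 6.527 kg·m/s.
9.62 × 10^-13 / 6.527 = 1.474 × 10^-13

1.474 × 10^-13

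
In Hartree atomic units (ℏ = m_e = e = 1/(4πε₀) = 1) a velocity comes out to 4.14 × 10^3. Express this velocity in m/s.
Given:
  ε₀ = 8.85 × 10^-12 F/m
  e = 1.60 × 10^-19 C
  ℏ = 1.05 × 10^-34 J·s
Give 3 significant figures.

One atomic unit of velocity: v_au = e²/(4πε₀ℏ) = 2.19 × 10^6 m/s.
4.14 × 10^3 × 2.19 × 10^6 m/s = 9.08 × 10^9 m/s

9.08 × 10^9 m/s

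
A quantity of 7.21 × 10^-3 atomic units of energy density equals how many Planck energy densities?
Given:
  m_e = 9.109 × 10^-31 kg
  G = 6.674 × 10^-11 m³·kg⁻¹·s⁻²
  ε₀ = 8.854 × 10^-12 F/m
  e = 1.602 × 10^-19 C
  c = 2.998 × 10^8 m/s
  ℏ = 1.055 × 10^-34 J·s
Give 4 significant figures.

atomic unit of energy density: u_au = E_h/a₀³ = m_e⁴e¹⁰/((4πε₀)⁵ℏ⁸) = 2.929 × 10^13 J/m³
Planck energy density: u_P = c⁷/(ℏG²) = 4.632 × 10^113 J/m³
7.21 × 10^-3 × 2.929 × 10^13 / 4.632 × 10^113 = 4.559 × 10^-103

4.559 × 10^-103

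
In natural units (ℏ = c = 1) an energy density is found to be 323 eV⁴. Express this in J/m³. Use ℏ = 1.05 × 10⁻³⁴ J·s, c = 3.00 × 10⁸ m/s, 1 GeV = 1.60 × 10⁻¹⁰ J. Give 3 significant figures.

6.77 × 10³ J/m³

[E]/[L]³ = [E]⁴/(ℏc)³; restore (ℏc)⁻³.
1 GeV⁴ → 1/(ℏc)³ × (1 GeV in J)⁴ = 2.10 × 10³⁷ J/m³.
Convert the energy scale: 323 eV⁴ = 3.23 × 10⁻³⁴ GeV⁴.
Result: 3.23 × 10⁻³⁴ × 2.10 × 10³⁷ = 6.77 × 10³ J/m³.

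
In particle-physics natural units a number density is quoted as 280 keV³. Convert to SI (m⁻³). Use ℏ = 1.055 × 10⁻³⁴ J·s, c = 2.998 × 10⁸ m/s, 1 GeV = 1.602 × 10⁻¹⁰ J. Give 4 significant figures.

Number density is [L]⁻³ = [E]³/(ℏc)³.
1 GeV³ → 1/(ℏc)³ × (1 GeV in J)³ = 1.299 × 10⁴⁷ m⁻³.
Convert the energy scale: 280 keV³ = 2.80 × 10⁻¹⁶ GeV³.
Result: 2.80 × 10⁻¹⁶ × 1.299 × 10⁴⁷ = 3.638 × 10³¹ m⁻³.

3.638 × 10³¹ m⁻³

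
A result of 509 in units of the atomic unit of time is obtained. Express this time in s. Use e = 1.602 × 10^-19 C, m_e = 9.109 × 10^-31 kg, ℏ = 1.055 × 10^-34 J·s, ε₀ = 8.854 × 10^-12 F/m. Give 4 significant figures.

One atomic unit of time: τ_au = (4πε₀)²ℏ³/(m_e e⁴) = 2.423 × 10^-17 s.
509 × 2.423 × 10^-17 s = 1.233 × 10^-14 s

1.233 × 10^-14 s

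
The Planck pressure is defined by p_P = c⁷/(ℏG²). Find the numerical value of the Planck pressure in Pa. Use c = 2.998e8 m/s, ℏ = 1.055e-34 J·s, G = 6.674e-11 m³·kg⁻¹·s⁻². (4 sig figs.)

p_P = c⁷/(ℏG²)
  = 2.177e59 / 4.699e-55
  = 4.632e113 Pa

4.632e113 Pa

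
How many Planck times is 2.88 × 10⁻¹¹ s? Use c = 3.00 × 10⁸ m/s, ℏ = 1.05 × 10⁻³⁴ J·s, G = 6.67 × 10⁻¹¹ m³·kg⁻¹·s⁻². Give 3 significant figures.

Planck time: t_P = √(ℏG/c⁵) = 5.37 × 10⁻⁴⁴ s.
2.88 × 10⁻¹¹ / 5.37 × 10⁻⁴⁴ = 5.36 × 10³²

5.36 × 10³²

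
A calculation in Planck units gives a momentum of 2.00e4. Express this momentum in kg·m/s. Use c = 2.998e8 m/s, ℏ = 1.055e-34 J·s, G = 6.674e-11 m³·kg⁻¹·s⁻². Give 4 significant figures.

One Planck momentum: p_P = √(ℏc³/G) = 6.527 kg·m/s.
2.00e4 × 6.527 kg·m/s = 1.305e5 kg·m/s

1.305e5 kg·m/s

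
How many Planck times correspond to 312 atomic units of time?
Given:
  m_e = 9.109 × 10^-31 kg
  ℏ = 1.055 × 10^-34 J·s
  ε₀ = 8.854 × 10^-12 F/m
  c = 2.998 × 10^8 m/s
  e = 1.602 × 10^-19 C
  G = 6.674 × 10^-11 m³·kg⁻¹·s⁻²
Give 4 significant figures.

atomic unit of time: τ_au = (4πε₀)²ℏ³/(m_e e⁴) = 2.423 × 10^-17 s
Planck time: t_P = √(ℏG/c⁵) = 5.392 × 10^-44 s
312 × 2.423 × 10^-17 / 5.392 × 10^-44 = 1.402 × 10^29

1.402 × 10^29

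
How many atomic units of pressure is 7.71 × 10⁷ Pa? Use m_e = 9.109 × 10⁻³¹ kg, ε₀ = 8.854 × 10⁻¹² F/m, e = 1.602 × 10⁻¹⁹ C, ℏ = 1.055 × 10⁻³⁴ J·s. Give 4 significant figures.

2.632 × 10⁻⁶

atomic unit of pressure: P_au = E_h/a₀³ = m_e⁴e¹⁰/((4πε₀)⁵ℏ⁸) = 2.929 × 10¹³ Pa.
7.71 × 10⁷ / 2.929 × 10¹³ = 2.632 × 10⁻⁶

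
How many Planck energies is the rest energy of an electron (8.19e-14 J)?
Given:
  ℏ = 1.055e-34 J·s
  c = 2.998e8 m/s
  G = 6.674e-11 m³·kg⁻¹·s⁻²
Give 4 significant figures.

4.186e-23

Planck energy: E_P = √(ℏc⁵/G) = 1.957e9 J.
8.19e-14 / 1.957e9 = 4.186e-23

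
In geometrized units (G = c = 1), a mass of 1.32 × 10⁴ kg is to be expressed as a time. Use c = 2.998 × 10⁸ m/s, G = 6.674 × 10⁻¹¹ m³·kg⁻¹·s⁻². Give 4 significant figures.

3.269 × 10⁻³² s

Mass → time via G/c³.
1.32 × 10⁴ kg × (G/c³) = 3.269 × 10⁻³² s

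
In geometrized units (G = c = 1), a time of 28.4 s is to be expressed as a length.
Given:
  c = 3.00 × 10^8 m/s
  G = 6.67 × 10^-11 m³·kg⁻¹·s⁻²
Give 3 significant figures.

8.52 × 10^9 m

Time → length via c.
28.4 s × (c) = 8.52 × 10^9 m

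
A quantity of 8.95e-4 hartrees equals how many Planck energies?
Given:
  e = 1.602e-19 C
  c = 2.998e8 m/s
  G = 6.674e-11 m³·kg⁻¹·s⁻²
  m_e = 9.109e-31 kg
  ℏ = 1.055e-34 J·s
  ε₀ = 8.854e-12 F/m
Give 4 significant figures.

1.992e-30

hartree: E_h = m_e e⁴/(4πε₀ℏ)² = 4.354e-18 J
Planck energy: E_P = √(ℏc⁵/G) = 1.957e9 J
8.95e-4 × 4.354e-18 / 1.957e9 = 1.992e-30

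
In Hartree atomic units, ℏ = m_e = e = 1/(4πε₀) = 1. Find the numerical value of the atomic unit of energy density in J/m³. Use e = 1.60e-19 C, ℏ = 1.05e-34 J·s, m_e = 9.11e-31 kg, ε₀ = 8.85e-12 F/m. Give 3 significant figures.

3.01e13 J/m³

The unique combination of the constants set to 1 with dimensions of energy density is u_au = E_h/a₀³ = m_e⁴e¹⁰/((4πε₀)⁵ℏ⁸).
E_h = 4.38e-18 J
a₀ = 5.26e-11 m
E_h/a₀³ = 3.01e13 J/m³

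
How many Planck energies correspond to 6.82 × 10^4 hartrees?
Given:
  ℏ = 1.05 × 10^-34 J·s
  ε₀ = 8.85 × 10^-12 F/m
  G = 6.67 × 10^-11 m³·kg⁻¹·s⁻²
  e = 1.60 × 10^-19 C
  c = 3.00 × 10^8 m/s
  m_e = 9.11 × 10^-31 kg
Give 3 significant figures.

1.53 × 10^-22

hartree: E_h = m_e e⁴/(4πε₀ℏ)² = 4.38 × 10^-18 J
Planck energy: E_P = √(ℏc⁵/G) = 1.96 × 10^9 J
6.82 × 10^4 × 4.38 × 10^-18 / 1.96 × 10^9 = 1.53 × 10^-22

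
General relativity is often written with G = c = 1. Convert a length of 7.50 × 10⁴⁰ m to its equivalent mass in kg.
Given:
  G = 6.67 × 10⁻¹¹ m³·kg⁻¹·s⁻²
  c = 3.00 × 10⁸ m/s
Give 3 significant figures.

1.01 × 10⁶⁸ kg

Length → mass via c²/G.
7.50 × 10⁴⁰ m × (c²/G) = 1.01 × 10⁶⁸ kg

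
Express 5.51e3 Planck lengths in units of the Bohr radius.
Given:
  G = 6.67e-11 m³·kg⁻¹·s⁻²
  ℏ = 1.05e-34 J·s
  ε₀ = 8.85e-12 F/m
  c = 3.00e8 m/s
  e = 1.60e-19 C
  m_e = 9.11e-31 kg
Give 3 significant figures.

Planck length: ℓ_P = √(ℏG/c³) = 1.61e-35 m
Bohr radius: a₀ = 4πε₀ℏ²/(m_e e²) = 5.26e-11 m
5.51e3 × 1.61e-35 / 5.26e-11 = 1.69e-21

1.69e-21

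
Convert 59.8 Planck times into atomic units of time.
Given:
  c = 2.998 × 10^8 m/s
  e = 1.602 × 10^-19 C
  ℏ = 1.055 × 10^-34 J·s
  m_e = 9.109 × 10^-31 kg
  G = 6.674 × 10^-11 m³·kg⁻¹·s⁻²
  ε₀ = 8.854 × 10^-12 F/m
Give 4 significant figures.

1.331 × 10^-25

Planck time: t_P = √(ℏG/c⁵) = 5.392 × 10^-44 s
atomic unit of time: τ_au = (4πε₀)²ℏ³/(m_e e⁴) = 2.423 × 10^-17 s
59.8 × 5.392 × 10^-44 / 2.423 × 10^-17 = 1.331 × 10^-25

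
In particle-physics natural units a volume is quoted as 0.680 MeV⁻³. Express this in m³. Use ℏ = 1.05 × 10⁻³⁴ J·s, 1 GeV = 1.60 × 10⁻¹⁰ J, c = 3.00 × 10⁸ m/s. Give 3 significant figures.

Volume is [L]³ = [E]⁻³·(ℏc)³.
1 GeV⁻³ → (ℏc)³ × (1 GeV in J)⁻³ = 7.63 × 10⁻⁴⁸ m³.
Convert the energy scale: 0.680 MeV⁻³ = 6.80 × 10⁸ GeV⁻³.
Result: 6.80 × 10⁸ × 7.63 × 10⁻⁴⁸ = 5.19 × 10⁻³⁹ m³.

5.19 × 10⁻³⁹ m³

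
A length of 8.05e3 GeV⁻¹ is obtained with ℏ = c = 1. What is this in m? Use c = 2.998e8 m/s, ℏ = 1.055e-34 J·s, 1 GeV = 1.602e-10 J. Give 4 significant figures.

A length is [E]⁻¹ in ℏ=c=1; restore one factor of ℏc.
1 GeV⁻¹ → ℏc × (1 GeV in J)⁻¹ = 1.974e-16 m.
Result: 8.05e3 × 1.974e-16 = 1.589e-12 m.

1.589e-12 m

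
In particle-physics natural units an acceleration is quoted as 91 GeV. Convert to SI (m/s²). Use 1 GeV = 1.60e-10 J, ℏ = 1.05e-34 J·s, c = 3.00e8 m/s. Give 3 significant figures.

Acceleration is [L]/[T]² = c·[E]/ℏ.
1 GeV → c/ℏ × (1 GeV in J) = 4.57e32 m/s².
Result: 91 × 4.57e32 = 4.16e34 m/s².

4.16e34 m/s²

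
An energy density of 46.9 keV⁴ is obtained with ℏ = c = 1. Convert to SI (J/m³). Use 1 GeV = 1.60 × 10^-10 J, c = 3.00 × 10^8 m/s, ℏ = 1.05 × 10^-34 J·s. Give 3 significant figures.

9.83 × 10^14 J/m³

[E]/[L]³ = [E]⁴/(ℏc)³; restore (ℏc)⁻³.
1 GeV⁴ → 1/(ℏc)³ × (1 GeV in J)⁴ = 2.10 × 10^37 J/m³.
Convert the energy scale: 46.9 keV⁴ = 4.69 × 10^-23 GeV⁴.
Result: 4.69 × 10^-23 × 2.10 × 10^37 = 9.83 × 10^14 J/m³.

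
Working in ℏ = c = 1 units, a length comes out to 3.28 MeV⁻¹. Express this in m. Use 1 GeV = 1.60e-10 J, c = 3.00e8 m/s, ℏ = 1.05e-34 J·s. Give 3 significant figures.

6.46e-13 m

A length is [E]⁻¹ in ℏ=c=1; restore one factor of ℏc.
1 GeV⁻¹ → ℏc × (1 GeV in J)⁻¹ = 1.97e-16 m.
Convert the energy scale: 3.28 MeV⁻¹ = 3.28e3 GeV⁻¹.
Result: 3.28e3 × 1.97e-16 = 6.46e-13 m.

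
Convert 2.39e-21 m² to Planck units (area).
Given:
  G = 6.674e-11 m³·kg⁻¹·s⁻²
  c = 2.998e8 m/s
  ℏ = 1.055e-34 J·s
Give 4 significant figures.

9.146e48

Planck area: A_P = ℏG/c³ = 2.613e-70 m².
2.39e-21 / 2.613e-70 = 9.146e48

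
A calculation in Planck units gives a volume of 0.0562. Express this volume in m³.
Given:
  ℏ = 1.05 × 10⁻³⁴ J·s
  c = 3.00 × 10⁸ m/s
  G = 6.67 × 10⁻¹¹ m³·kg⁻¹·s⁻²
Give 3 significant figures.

2.35 × 10⁻¹⁰⁶ m³

One Planck volume: V_P = (ℏG/c³)^(3/2) = 4.18 × 10⁻¹⁰⁵ m³.
0.0562 × 4.18 × 10⁻¹⁰⁵ m³ = 2.35 × 10⁻¹⁰⁶ m³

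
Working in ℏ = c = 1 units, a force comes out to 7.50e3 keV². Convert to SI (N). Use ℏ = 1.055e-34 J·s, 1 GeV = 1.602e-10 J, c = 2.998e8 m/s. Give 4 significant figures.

6.086e-3 N

Force is [E]/[L] = [E]²/(ℏc); restore (ℏc)⁻¹.
1 GeV² → 1/(ℏc) × (1 GeV in J)² = 8.114e5 N.
Convert the energy scale: 7.50e3 keV² = 7.50e-9 GeV².
Result: 7.50e-9 × 8.114e5 = 6.086e-3 N.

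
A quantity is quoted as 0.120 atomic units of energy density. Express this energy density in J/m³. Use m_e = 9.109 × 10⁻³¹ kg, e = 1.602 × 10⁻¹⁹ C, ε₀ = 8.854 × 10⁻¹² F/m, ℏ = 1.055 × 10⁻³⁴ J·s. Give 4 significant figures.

One atomic unit of energy density: u_au = E_h/a₀³ = m_e⁴e¹⁰/((4πε₀)⁵ℏ⁸) = 2.929 × 10¹³ J/m³.
0.120 × 2.929 × 10¹³ J/m³ = 3.515 × 10¹² J/m³

3.515 × 10¹² J/m³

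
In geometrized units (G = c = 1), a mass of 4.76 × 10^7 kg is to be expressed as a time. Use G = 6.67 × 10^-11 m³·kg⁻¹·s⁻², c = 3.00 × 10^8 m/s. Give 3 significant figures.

1.18 × 10^-28 s

Mass → time via G/c³.
4.76 × 10^7 kg × (G/c³) = 1.18 × 10^-28 s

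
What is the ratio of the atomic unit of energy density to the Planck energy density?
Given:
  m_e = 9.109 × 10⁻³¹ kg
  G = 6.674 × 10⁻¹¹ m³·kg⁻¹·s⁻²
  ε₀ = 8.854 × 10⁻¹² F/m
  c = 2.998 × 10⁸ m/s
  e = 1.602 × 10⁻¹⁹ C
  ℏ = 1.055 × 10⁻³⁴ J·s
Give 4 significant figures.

6.323 × 10⁻¹⁰¹

atomic unit of energy density: u_au = E_h/a₀³ = m_e⁴e¹⁰/((4πε₀)⁵ℏ⁸) = 2.929 × 10¹³ J/m³
Planck energy density: u_P = c⁷/(ℏG²) = 4.632 × 10¹¹³ J/m³
ratio = 2.929 × 10¹³ / 4.632 × 10¹¹³ = 6.323 × 10⁻¹⁰¹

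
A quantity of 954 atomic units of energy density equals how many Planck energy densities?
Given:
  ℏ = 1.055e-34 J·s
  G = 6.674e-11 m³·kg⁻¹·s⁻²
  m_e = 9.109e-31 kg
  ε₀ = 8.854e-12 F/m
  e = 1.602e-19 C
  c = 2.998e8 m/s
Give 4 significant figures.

6.032e-98

atomic unit of energy density: u_au = E_h/a₀³ = m_e⁴e¹⁰/((4πε₀)⁵ℏ⁸) = 2.929e13 J/m³
Planck energy density: u_P = c⁷/(ℏG²) = 4.632e113 J/m³
954 × 2.929e13 / 4.632e113 = 6.032e-98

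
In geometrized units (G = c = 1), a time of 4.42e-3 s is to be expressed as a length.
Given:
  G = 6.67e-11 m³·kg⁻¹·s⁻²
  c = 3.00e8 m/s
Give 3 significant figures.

1.33e6 m

Time → length via c.
4.42e-3 s × (c) = 1.33e6 m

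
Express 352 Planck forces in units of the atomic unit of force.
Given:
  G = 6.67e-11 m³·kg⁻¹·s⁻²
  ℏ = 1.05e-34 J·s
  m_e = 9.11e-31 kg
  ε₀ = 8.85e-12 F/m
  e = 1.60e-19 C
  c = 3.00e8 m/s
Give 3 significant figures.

Planck force: F_P = c⁴/G = 1.21e44 N
atomic unit of force: F_au = E_h/a₀ = m_e²e⁶/((4πε₀)³ℏ⁴) = 8.33e-8 N
352 × 1.21e44 / 8.33e-8 = 5.13e53

5.13e53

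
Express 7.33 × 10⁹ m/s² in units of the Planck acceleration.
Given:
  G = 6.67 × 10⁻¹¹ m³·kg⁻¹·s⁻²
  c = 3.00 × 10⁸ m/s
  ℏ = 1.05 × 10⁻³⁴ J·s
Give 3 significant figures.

1.31 × 10⁻⁴²

Planck acceleration: a_P = √(c⁷/(ℏG)) = 5.59 × 10⁵¹ m/s².
7.33 × 10⁹ / 5.59 × 10⁵¹ = 1.31 × 10⁻⁴²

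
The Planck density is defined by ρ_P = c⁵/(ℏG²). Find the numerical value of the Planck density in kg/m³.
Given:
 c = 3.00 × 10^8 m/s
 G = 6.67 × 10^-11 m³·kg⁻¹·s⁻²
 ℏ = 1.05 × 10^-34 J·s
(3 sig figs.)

5.20 × 10^96 kg/m³

ρ_P = c⁵/(ℏG²)
  = 2.43 × 10^42 / 4.67 × 10^-55
  = 5.20 × 10^96 kg/m³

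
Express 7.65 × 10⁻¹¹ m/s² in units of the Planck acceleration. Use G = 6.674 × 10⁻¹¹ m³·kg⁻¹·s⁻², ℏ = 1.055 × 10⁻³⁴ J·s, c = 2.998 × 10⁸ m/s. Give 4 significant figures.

Planck acceleration: a_P = √(c⁷/(ℏG)) = 5.560 × 10⁵¹ m/s².
7.65 × 10⁻¹¹ / 5.560 × 10⁵¹ = 1.376 × 10⁻⁶²

1.376 × 10⁻⁶²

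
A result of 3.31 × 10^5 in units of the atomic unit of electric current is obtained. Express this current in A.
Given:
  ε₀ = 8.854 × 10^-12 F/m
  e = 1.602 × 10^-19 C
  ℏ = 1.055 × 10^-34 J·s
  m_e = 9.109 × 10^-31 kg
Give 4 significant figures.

2.189 × 10^3 A

One atomic unit of electric current: I_au = e E_h/ℏ = m_e e⁵/((4πε₀)²ℏ³) = 6.612 × 10^-3 A.
3.31 × 10^5 × 6.612 × 10^-3 A = 2.189 × 10^3 A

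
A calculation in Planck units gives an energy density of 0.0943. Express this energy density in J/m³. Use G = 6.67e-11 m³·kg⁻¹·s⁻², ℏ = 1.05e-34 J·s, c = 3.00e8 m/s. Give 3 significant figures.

4.41e112 J/m³

One Planck energy density: u_P = c⁷/(ℏG²) = 4.68e113 J/m³.
0.0943 × 4.68e113 J/m³ = 4.41e112 J/m³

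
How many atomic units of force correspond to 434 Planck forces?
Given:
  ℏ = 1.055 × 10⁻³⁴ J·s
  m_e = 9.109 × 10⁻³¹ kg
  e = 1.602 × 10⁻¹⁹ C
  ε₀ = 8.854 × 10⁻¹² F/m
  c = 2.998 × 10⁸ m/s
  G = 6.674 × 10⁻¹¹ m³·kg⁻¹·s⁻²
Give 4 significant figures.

Planck force: F_P = c⁴/G = 1.210 × 10⁴⁴ N
atomic unit of force: F_au = E_h/a₀ = m_e²e⁶/((4πε₀)³ℏ⁴) = 8.220 × 10⁻⁸ N
434 × 1.210 × 10⁴⁴ / 8.220 × 10⁻⁸ = 6.391 × 10⁵³

6.391 × 10⁵³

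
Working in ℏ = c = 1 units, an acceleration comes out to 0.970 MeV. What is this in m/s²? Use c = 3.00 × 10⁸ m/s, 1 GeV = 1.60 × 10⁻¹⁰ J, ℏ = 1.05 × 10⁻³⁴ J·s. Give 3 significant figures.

Acceleration is [L]/[T]² = c·[E]/ℏ.
1 GeV → c/ℏ × (1 GeV in J) = 4.57 × 10³² m/s².
Convert the energy scale: 0.970 MeV = 9.70 × 10⁻⁴ GeV.
Result: 9.70 × 10⁻⁴ × 4.57 × 10³² = 4.43 × 10²⁹ m/s².

4.43 × 10²⁹ m/s²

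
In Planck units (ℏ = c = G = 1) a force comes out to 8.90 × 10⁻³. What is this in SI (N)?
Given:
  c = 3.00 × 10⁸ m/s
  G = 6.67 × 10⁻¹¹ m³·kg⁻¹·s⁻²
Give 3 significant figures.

One Planck force: F_P = c⁴/G = 1.21 × 10⁴⁴ N.
8.90 × 10⁻³ × 1.21 × 10⁴⁴ N = 1.08 × 10⁴² N

1.08 × 10⁴² N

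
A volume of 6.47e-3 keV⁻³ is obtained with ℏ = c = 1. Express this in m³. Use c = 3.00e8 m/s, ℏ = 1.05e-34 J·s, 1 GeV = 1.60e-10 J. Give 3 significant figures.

Volume is [L]³ = [E]⁻³·(ℏc)³.
1 GeV⁻³ → (ℏc)³ × (1 GeV in J)⁻³ = 7.63e-48 m³.
Convert the energy scale: 6.47e-3 keV⁻³ = 6.47e15 GeV⁻³.
Result: 6.47e15 × 7.63e-48 = 4.94e-32 m³.

4.94e-32 m³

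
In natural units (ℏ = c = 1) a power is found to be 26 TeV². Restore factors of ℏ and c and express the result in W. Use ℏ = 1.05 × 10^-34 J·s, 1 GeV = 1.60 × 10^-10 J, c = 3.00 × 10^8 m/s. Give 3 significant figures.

Power is [E]/[T] = [E]²/ℏ.
1 GeV² → 1/ℏ × (1 GeV in J)² = 2.44 × 10^14 W.
Convert the energy scale: 26 TeV² = 2.60 × 10^7 GeV².
Result: 2.60 × 10^7 × 2.44 × 10^14 = 6.34 × 10^21 W.

6.34 × 10^21 W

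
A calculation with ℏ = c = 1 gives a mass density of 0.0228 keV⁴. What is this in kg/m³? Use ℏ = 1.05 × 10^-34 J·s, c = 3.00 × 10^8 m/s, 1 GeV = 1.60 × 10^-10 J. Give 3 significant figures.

5.31 × 10^-6 kg/m³

Mass density is [E]/(c²[L]³) = [E]⁴/(ℏ³c⁵).
1 GeV⁴ → 1/(ℏ³c⁵) × (1 GeV in J)⁴ = 2.33 × 10^20 kg/m³.
Convert the energy scale: 0.0228 keV⁴ = 2.28 × 10^-26 GeV⁴.
Result: 2.28 × 10^-26 × 2.33 × 10^20 = 5.31 × 10^-6 kg/m³.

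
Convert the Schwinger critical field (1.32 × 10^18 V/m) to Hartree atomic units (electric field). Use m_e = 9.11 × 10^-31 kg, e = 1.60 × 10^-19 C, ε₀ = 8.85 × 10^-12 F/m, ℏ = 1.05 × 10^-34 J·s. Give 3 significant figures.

atomic unit of electric field: E_au = E_h/(e a₀) = m_e²e⁵/((4πε₀)³ℏ⁴) = 5.20 × 10^11 V/m.
1.32 × 10^18 / 5.20 × 10^11 = 2.54 × 10^6

2.54 × 10^6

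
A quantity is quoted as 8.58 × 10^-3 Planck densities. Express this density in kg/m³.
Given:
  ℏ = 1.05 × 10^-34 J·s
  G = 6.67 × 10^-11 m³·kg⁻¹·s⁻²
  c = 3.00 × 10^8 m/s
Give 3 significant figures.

One Planck density: ρ_P = c⁵/(ℏG²) = 5.20 × 10^96 kg/m³.
8.58 × 10^-3 × 5.20 × 10^96 kg/m³ = 4.46 × 10^94 kg/m³

4.46 × 10^94 kg/m³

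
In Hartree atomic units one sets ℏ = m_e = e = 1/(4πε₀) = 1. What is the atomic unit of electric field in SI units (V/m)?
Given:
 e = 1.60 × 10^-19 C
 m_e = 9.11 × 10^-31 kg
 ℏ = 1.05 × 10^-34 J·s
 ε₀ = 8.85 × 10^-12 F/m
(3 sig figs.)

5.20 × 10^11 V/m

E_au = E_h/(e a₀) = m_e²e⁵/((4πε₀)³ℏ⁴)
E_h = 4.38 × 10^-18 J
a₀ = 5.26 × 10^-11 m
E_h/(e·a₀) = 5.20 × 10^11 V/m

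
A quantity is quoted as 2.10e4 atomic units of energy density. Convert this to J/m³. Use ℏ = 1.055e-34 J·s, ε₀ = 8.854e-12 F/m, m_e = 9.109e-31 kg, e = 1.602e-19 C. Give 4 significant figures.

6.151e17 J/m³

One atomic unit of energy density: u_au = E_h/a₀³ = m_e⁴e¹⁰/((4πε₀)⁵ℏ⁸) = 2.929e13 J/m³.
2.10e4 × 2.929e13 J/m³ = 6.151e17 J/m³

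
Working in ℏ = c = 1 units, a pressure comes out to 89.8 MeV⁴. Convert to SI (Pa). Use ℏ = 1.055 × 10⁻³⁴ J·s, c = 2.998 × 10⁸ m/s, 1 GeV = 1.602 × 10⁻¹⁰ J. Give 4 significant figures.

1.869 × 10²⁷ Pa

Pressure is [E]/[L]³ = [E]⁴/(ℏc)³.
1 GeV⁴ → 1/(ℏc)³ × (1 GeV in J)⁴ = 2.082 × 10³⁷ Pa.
Convert the energy scale: 89.8 MeV⁴ = 8.98 × 10⁻¹¹ GeV⁴.
Result: 8.98 × 10⁻¹¹ × 2.082 × 10³⁷ = 1.869 × 10²⁷ Pa.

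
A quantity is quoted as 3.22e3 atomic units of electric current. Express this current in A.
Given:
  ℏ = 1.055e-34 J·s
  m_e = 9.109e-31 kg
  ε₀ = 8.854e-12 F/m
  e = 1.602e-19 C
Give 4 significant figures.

One atomic unit of electric current: I_au = e E_h/ℏ = m_e e⁵/((4πε₀)²ℏ³) = 6.612e-3 A.
3.22e3 × 6.612e-3 A = 21.29 A

21.29 A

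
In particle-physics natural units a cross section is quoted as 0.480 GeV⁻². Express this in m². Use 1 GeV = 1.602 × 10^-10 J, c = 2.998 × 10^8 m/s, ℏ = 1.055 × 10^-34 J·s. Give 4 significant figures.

Area is [L]² = [E]⁻²·(ℏc)²; restore (ℏc)².
1 GeV⁻² → (ℏc)² × (1 GeV in J)⁻² = 3.898 × 10^-32 m².
Result: 0.480 × 3.898 × 10^-32 = 1.871 × 10^-32 m².

1.871 × 10^-32 m²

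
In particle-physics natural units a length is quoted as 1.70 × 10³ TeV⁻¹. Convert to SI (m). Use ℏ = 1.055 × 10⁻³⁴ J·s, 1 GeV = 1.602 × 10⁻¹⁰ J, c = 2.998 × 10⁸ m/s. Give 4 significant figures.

3.356 × 10⁻¹⁶ m

A length is [E]⁻¹ in ℏ=c=1; restore one factor of ℏc.
1 GeV⁻¹ → ℏc × (1 GeV in J)⁻¹ = 1.974 × 10⁻¹⁶ m.
Convert the energy scale: 1.70 × 10³ TeV⁻¹ = 1.70 GeV⁻¹.
Result: 1.70 × 1.974 × 10⁻¹⁶ = 3.356 × 10⁻¹⁶ m.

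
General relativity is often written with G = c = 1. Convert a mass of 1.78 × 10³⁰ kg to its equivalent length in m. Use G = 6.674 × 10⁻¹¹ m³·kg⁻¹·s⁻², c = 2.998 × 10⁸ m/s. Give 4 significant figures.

In G = c = 1 units mass has dimensions of length; the conversion factor is G/c².
1.78 × 10³⁰ kg × (G/c²) = 1.322 × 10³ m

1.322 × 10³ m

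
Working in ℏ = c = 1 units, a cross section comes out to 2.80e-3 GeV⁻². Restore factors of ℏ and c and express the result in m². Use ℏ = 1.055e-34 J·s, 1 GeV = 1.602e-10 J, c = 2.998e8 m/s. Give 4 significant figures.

Area is [L]² = [E]⁻²·(ℏc)²; restore (ℏc)².
1 GeV⁻² → (ℏc)² × (1 GeV in J)⁻² = 3.898e-32 m².
Result: 2.80e-3 × 3.898e-32 = 1.091e-34 m².

1.091e-34 m²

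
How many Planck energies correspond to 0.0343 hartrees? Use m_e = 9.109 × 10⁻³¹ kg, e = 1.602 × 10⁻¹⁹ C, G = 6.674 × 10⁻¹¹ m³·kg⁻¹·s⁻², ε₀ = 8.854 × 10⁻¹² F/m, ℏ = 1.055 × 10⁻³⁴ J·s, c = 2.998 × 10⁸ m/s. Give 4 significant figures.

7.633 × 10⁻²⁹

hartree: E_h = m_e e⁴/(4πε₀ℏ)² = 4.354 × 10⁻¹⁸ J
Planck energy: E_P = √(ℏc⁵/G) = 1.957 × 10⁹ J
0.0343 × 4.354 × 10⁻¹⁸ / 1.957 × 10⁹ = 7.633 × 10⁻²⁹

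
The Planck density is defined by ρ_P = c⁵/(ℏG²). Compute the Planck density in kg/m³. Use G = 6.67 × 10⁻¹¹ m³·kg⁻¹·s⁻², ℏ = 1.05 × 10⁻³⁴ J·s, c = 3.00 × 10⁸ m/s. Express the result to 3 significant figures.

5.20 × 10⁹⁶ kg/m³

ρ_P = c⁵/(ℏG²)
  = 2.43 × 10⁴² / 4.67 × 10⁻⁵⁵
  = 5.20 × 10⁹⁶ kg/m³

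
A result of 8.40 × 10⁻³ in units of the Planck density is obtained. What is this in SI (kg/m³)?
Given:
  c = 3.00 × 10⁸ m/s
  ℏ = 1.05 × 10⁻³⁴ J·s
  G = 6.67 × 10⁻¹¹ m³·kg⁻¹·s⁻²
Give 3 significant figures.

4.37 × 10⁹⁴ kg/m³

One Planck density: ρ_P = c⁵/(ℏG²) = 5.20 × 10⁹⁶ kg/m³.
8.40 × 10⁻³ × 5.20 × 10⁹⁶ kg/m³ = 4.37 × 10⁹⁴ kg/m³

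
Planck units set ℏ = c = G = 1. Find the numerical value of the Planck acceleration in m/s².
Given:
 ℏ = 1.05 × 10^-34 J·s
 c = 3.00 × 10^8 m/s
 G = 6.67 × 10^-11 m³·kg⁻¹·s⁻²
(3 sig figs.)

Dimensional analysis gives a_P = √(c⁷/(ℏG)).
  = √(3.12 × 10^103)
  = 5.59 × 10^51 m/s²

5.59 × 10^51 m/s²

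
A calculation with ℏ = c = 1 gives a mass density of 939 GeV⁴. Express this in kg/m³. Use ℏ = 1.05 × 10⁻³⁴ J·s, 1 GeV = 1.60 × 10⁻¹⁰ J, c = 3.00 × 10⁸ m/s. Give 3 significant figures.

2.19 × 10²³ kg/m³

Mass density is [E]/(c²[L]³) = [E]⁴/(ℏ³c⁵).
1 GeV⁴ → 1/(ℏ³c⁵) × (1 GeV in J)⁴ = 2.33 × 10²⁰ kg/m³.
Result: 939 × 2.33 × 10²⁰ = 2.19 × 10²³ kg/m³.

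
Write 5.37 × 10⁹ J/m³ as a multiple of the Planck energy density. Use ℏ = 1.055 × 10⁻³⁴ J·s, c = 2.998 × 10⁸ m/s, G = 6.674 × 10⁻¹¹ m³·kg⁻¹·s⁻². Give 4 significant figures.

1.159 × 10⁻¹⁰⁴

Planck energy density: u_P = c⁷/(ℏG²) = 4.632 × 10¹¹³ J/m³.
5.37 × 10⁹ / 4.632 × 10¹¹³ = 1.159 × 10⁻¹⁰⁴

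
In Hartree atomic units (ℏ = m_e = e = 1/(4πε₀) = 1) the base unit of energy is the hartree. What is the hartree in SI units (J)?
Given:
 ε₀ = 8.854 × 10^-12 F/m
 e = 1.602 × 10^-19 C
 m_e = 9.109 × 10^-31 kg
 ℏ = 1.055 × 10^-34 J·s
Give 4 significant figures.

4.354 × 10^-18 J

E_h = m_e e⁴/(4πε₀ℏ)²
  = 6.000 × 10^-106 / 1.378 × 10^-88
  = 4.354 × 10^-18 J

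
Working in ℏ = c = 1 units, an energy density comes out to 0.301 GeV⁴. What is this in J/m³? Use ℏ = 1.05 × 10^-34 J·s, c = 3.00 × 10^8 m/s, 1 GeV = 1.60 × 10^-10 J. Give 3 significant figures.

[E]/[L]³ = [E]⁴/(ℏc)³; restore (ℏc)⁻³.
1 GeV⁴ → 1/(ℏc)³ × (1 GeV in J)⁴ = 2.10 × 10^37 J/m³.
Result: 0.301 × 2.10 × 10^37 = 6.31 × 10^36 J/m³.

6.31 × 10^36 J/m³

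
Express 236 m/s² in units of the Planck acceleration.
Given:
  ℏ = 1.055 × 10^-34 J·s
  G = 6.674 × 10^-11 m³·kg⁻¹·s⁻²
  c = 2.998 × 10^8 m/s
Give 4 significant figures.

4.244 × 10^-50

Planck acceleration: a_P = √(c⁷/(ℏG)) = 5.560 × 10^51 m/s².
236 / 5.560 × 10^51 = 4.244 × 10^-50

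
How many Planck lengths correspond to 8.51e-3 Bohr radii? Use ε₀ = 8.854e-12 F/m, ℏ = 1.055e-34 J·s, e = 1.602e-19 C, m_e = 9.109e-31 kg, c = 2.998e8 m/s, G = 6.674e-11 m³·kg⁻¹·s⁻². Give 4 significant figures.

2.789e22

Bohr radius: a₀ = 4πε₀ℏ²/(m_e e²) = 5.297e-11 m
Planck length: ℓ_P = √(ℏG/c³) = 1.616e-35 m
8.51e-3 × 5.297e-11 / 1.616e-35 = 2.789e22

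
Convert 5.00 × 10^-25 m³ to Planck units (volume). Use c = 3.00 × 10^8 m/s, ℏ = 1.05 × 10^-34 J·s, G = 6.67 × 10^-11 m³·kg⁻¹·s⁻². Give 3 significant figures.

Planck volume: V_P = (ℏG/c³)^(3/2) = 4.18 × 10^-105 m³.
5.00 × 10^-25 / 4.18 × 10^-105 = 1.20 × 10^80

1.20 × 10^80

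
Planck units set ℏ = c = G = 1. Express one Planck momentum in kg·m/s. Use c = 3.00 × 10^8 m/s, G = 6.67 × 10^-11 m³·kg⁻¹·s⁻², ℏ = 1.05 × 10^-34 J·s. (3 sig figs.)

6.52 kg·m/s

The unique combination of the constants set to 1 with dimensions of momentum is p_P = √(ℏc³/G).
  = √(42.5)
  = 6.52 kg·m/s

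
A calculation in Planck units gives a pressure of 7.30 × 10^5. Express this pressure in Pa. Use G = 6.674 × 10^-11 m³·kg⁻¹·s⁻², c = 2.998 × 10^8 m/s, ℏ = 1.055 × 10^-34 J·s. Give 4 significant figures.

One Planck pressure: p_P = c⁷/(ℏG²) = 4.632 × 10^113 Pa.
7.30 × 10^5 × 4.632 × 10^113 Pa = 3.382 × 10^119 Pa

3.382 × 10^119 Pa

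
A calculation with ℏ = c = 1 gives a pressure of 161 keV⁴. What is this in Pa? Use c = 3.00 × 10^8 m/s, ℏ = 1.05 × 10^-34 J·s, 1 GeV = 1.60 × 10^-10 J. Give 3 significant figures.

3.38 × 10^15 Pa

Pressure is [E]/[L]³ = [E]⁴/(ℏc)³.
1 GeV⁴ → 1/(ℏc)³ × (1 GeV in J)⁴ = 2.10 × 10^37 Pa.
Convert the energy scale: 161 keV⁴ = 1.61 × 10^-22 GeV⁴.
Result: 1.61 × 10^-22 × 2.10 × 10^37 = 3.38 × 10^15 Pa.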